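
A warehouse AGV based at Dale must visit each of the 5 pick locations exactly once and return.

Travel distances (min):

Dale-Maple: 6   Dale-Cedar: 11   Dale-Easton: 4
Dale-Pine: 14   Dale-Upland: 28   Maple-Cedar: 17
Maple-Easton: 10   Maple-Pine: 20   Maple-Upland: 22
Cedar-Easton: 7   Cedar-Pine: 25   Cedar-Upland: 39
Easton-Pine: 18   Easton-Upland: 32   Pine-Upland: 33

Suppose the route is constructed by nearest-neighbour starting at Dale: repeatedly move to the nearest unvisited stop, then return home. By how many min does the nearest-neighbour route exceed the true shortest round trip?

Excess over optimum: 12 min.

From Dale: Easton=4, Maple=6, Cedar=11, Pine=14, Upland=28 → choose Easton (4).
From Easton: Cedar=7, Maple=10, Pine=18, Upland=32 → choose Cedar (7).
From Cedar: Maple=17, Pine=25, Upland=39 → choose Maple (17).
From Maple: Pine=20, Upland=22 → choose Pine (20).
From Pine: Upland=33 → choose Upland (33).
NN route Dale → Easton → Cedar → Maple → Pine → Upland → Dale costs 109.
Optimal: Dale → Maple → Upland → Pine → Cedar → Easton → Dale costs 97 (by enumerating all 60 distinct tours).
Excess = 109 − 97 = 12.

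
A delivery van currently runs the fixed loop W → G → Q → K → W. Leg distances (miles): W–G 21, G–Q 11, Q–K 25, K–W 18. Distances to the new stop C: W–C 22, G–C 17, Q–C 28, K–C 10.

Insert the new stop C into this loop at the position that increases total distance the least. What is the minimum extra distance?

Insertion cost between consecutive stops i–j is d(i,C) + d(C,j) − d(i,j):
  between W and G: 22 + 17 − 21 = 18
  between G and Q: 17 + 28 − 11 = 34
  between Q and K: 28 + 10 − 25 = 13
  between K and W: 10 + 22 − 18 = 14
Cheapest insertion is between Q and K, adding 13.
New total = 75 + 13 = 88.

Adding 13 miles by placing C on the Q–K leg.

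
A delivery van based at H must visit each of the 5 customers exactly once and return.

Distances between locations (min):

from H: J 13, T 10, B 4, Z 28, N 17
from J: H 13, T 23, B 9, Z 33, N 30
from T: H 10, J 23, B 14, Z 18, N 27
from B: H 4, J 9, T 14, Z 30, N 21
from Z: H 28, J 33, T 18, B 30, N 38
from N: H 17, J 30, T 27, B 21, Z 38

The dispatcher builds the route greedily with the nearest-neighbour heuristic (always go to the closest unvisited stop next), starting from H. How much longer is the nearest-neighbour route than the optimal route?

Excess over optimum: 1 min.

From H: B=4, T=10, J=13, N=17, Z=28 → choose B (4).
From B: J=9, T=14, N=21, Z=30 → choose J (9).
From J: T=23, N=30, Z=33 → choose T (23).
From T: Z=18, N=27 → choose Z (18).
From Z: N=38 → choose N (38).
NN route H → B → J → T → Z → N → H costs 109.
Optimal: H → T → Z → J → B → N → H costs 108 (by enumerating all 60 distinct tours).
Excess = 109 − 108 = 1.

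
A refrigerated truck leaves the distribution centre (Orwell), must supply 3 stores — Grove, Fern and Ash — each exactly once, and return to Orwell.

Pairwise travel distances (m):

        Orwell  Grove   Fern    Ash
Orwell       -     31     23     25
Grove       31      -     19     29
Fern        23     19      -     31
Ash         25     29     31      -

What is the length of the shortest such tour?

Orwell - Grove - Fern - Ash - Orwell: 31+19+31+25 = 106
Orwell - Grove - Ash - Fern - Orwell: 31+29+31+23 = 114
Orwell - Fern - Grove - Ash - Orwell: 23+19+29+25 = 96
The minimum is 96.
One optimal route: Orwell → Fern → Grove → Ash → Orwell (or its reverse).

Shortest round trip = 96 m.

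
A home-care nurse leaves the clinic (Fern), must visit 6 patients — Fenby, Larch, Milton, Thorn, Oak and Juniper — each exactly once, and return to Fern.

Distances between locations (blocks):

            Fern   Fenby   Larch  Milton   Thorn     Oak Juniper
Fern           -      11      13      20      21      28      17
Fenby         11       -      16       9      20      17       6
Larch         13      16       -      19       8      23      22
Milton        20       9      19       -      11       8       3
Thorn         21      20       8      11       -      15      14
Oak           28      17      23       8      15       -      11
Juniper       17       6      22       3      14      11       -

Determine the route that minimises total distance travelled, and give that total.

64 blocks — the shortest possible round trip.

With 6 stops there are 6!/2 = 360 distinct round trips (a route and its reverse cost the same).
Fern-Fenby-Larch-Milton-Thorn-Oak-Juniper-Fern: 11+16+19+11+15+11+17 = 100
Fern-Fenby-Larch-Milton-Thorn-Juniper-Oak-Fern: 11+16+19+11+14+11+28 = 110
Fern-Fenby-Larch-Milton-Oak-Thorn-Juniper-Fern: 11+16+19+8+15+14+17 = 100
Fern-Fenby-Larch-Milton-Oak-Juniper-Thorn-Fern: 11+16+19+8+11+14+21 = 100
Fern-Fenby-Larch-Milton-Juniper-Thorn-Oak-Fern: 11+16+19+3+14+15+28 = 106
Fern-Fenby-Larch-Milton-Juniper-Oak-Thorn-Fern: 11+16+19+3+11+15+21 = 96
Fern-Fenby-Larch-Thorn-Milton-Oak-Juniper-Fern: 11+16+8+11+8+11+17 = 82
Fern-Fenby-Larch-Thorn-Milton-Juniper-Oak-Fern: 11+16+8+11+3+11+28 = 88
… (352 more)
Fern-Fenby-Juniper-Milton-Oak-Thorn-Larch-Fern: 11+6+3+8+15+8+13 = 64  ← best
The minimum is 64.
One optimal route: Fern → Fenby → Juniper → Milton → Oak → Thorn → Larch → Fern (or its reverse).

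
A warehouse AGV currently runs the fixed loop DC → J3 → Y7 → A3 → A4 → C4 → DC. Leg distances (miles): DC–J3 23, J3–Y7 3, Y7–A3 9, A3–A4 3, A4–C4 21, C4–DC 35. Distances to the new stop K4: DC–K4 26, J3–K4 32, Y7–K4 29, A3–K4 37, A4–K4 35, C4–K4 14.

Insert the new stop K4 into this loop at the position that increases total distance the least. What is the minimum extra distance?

Adding 5 miles by placing K4 on the C4–DC leg.

Insertion cost between consecutive stops i–j is d(i,K4) + d(K4,j) − d(i,j):
  between DC and J3: 26 + 32 − 23 = 35
  between J3 and Y7: 32 + 29 − 3 = 58
  between Y7 and A3: 29 + 37 − 9 = 57
  between A3 and A4: 37 + 35 − 3 = 69
  between A4 and C4: 35 + 14 − 21 = 28
  between C4 and DC: 14 + 26 − 35 = 5
Cheapest insertion is between C4 and DC, adding 5.
New total = 94 + 5 = 99.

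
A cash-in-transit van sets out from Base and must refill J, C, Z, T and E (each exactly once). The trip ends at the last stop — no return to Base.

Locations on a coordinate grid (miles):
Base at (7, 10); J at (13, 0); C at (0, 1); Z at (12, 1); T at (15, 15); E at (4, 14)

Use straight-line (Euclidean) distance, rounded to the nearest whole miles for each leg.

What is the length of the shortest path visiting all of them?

There are 5! = 120 possible orderings.
Base - J - C - Z - T - E: 12+13+12+14+11 = 62
Base - J - C - Z - E - T: 12+13+12+15+11 = 63
Base - J - C - T - Z - E: 12+13+21+14+15 = 75
Base - J - C - T - E - Z: 12+13+21+11+15 = 72
Base - J - C - E - Z - T: 12+13+14+15+14 = 68
Base - J - C - E - T - Z: 12+13+14+11+14 = 64
Base - J - Z - C - T - E: 12+1+12+21+11 = 57
Base - J - Z - C - E - T: 12+1+12+14+11 = 50
Base - J - Z - T - C - E: 12+1+14+21+14 = 62
Base - J - Z - T - E - C: 12+1+14+11+14 = 52
Base - J - Z - E - C - T: 12+1+15+14+21 = 63
Base - J - Z - E - T - C: 12+1+15+11+21 = 60
Base - J - T - C - Z - E: 12+15+21+12+15 = 75
Base - J - T - C - E - Z: 12+15+21+14+15 = 77
… (106 more)
Base - E - T - J - Z - C: 5+11+15+1+12 = 44  ← best
The minimum is 44.
One shortest path: Base → E → T → J → Z → C.

Shortest open route: 44 miles.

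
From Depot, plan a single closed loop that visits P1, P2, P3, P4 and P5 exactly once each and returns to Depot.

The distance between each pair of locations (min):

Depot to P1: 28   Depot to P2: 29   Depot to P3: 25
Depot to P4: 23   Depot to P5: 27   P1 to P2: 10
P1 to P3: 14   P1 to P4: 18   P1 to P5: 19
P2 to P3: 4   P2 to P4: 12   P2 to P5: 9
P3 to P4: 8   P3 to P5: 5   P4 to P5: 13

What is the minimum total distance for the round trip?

With 5 stops there are 5!/2 = 60 distinct round trips (a route and its reverse cost the same).
Depot - P1 - P2 - P3 - P4 - P5 - Depot: 28+10+4+8+13+27 = 90
Depot - P1 - P2 - P3 - P5 - P4 - Depot: 28+10+4+5+13+23 = 83
Depot - P1 - P2 - P4 - P3 - P5 - Depot: 28+10+12+8+5+27 = 90
Depot - P1 - P2 - P4 - P5 - P3 - Depot: 28+10+12+13+5+25 = 93
Depot - P1 - P2 - P5 - P3 - P4 - Depot: 28+10+9+5+8+23 = 83
Depot - P1 - P2 - P5 - P4 - P3 - Depot: 28+10+9+13+8+25 = 93
Depot - P1 - P3 - P2 - P4 - P5 - Depot: 28+14+4+12+13+27 = 98
Depot - P1 - P3 - P2 - P5 - P4 - Depot: 28+14+4+9+13+23 = 91
Depot - P1 - P3 - P4 - P2 - P5 - Depot: 28+14+8+12+9+27 = 98
Depot - P1 - P3 - P4 - P5 - P2 - Depot: 28+14+8+13+9+29 = 101
Depot - P1 - P3 - P5 - P2 - P4 - Depot: 28+14+5+9+12+23 = 91
Depot - P1 - P3 - P5 - P4 - P2 - Depot: 28+14+5+13+12+29 = 101
Depot - P1 - P4 - P2 - P3 - P5 - Depot: 28+18+12+4+5+27 = 94
Depot - P1 - P4 - P2 - P5 - P3 - Depot: 28+18+12+9+5+25 = 97
… (46 more)
The minimum is 83.
One optimal route: Depot → P1 → P2 → P3 → P5 → P4 → Depot (or its reverse).

83 min — the shortest possible round trip.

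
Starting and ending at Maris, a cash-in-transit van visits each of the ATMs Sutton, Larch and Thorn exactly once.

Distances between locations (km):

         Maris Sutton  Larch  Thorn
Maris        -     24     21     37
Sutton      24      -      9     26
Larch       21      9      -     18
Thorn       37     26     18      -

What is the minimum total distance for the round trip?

Maris → Sutton → Larch → Thorn → Maris: 24+9+18+37 = 88
Maris → Sutton → Thorn → Larch → Maris: 24+26+18+21 = 89
Maris → Larch → Sutton → Thorn → Maris: 21+9+26+37 = 93
The minimum is 88.
One optimal route: Maris → Sutton → Larch → Thorn → Maris (or its reverse).

Minimum total distance: 88 km.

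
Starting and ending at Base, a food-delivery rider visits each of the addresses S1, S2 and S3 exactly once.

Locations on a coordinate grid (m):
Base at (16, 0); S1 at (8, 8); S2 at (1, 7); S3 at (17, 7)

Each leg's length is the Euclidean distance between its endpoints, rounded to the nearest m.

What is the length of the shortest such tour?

Shortest round trip = 40 m.

There are 3 distinct closed tours to check (reversals are equivalent).
Base - S1 - S2 - S3 - Base: 11+7+16+7 = 41
Base - S1 - S3 - S2 - Base: 11+9+16+17 = 53
Base - S2 - S1 - S3 - Base: 17+7+9+7 = 40
The minimum is 40.
One optimal route: Base → S2 → S1 → S3 → Base (or its reverse).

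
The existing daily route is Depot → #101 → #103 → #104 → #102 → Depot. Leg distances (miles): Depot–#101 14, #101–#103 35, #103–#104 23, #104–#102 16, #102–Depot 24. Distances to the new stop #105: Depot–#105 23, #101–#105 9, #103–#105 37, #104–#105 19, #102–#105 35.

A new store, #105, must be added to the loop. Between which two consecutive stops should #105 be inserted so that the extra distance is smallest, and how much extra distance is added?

Adding 11 miles by placing #105 on the #101–#103 leg.

Insertion cost between consecutive stops i–j is d(i,#105) + d(#105,j) − d(i,j):
  between Depot and #101: 23 + 9 − 14 = 18
  between #101 and #103: 9 + 37 − 35 = 11
  between #103 and #104: 37 + 19 − 23 = 33
  between #104 and #102: 19 + 35 − 16 = 38
  between #102 and Depot: 35 + 23 − 24 = 34
Cheapest insertion is between #101 and #103, adding 11.
New total = 112 + 11 = 123.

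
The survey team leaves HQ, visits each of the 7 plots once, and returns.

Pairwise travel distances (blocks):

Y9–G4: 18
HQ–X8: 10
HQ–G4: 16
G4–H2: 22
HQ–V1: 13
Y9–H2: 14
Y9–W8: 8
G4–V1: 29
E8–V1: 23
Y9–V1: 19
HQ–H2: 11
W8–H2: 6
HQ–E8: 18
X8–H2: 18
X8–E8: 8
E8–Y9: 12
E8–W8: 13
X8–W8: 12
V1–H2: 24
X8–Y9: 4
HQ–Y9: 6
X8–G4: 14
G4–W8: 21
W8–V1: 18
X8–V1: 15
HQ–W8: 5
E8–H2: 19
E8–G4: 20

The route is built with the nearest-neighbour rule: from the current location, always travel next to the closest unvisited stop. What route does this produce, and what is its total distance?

From HQ: distances to unvisited — W8=5, Y9=6, X8=10, H2=11, V1=13, G4=16, E8=18. Nearest is W8 (5).
From W8: distances to unvisited — H2=6, Y9=8, X8=12, E8=13, V1=18, G4=21. Nearest is H2 (6).
From H2: distances to unvisited — Y9=14, X8=18, E8=19, G4=22, V1=24. Nearest is Y9 (14).
From Y9: distances to unvisited — X8=4, E8=12, G4=18, V1=19. Nearest is X8 (4).
From X8: distances to unvisited — E8=8, G4=14, V1=15. Nearest is E8 (8).
From E8: distances to unvisited — G4=20, V1=23. Nearest is G4 (20).
From G4: distances to unvisited — V1=29. Nearest is V1 (29).
Return V1→HQ: 13.
Total = 5 + 6 + 14 + 4 + 8 + 20 + 29 + 13 = 99.

99 blocks along HQ → W8 → H2 → Y9 → X8 → E8 → G4 → V1 → HQ.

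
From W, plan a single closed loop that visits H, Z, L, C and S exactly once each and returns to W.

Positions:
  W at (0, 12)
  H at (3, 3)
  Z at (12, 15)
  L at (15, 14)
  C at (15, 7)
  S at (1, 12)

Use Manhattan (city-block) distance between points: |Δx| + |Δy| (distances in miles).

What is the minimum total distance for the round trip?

There are 60 distinct closed tours to check (reversals are equivalent).
W → H → Z → L → C → S → W: 12+21+4+7+19+1 = 64
W → H → Z → L → S → C → W: 12+21+4+16+19+20 = 92
W → H → Z → C → L → S → W: 12+21+11+7+16+1 = 68
W → H → Z → C → S → L → W: 12+21+11+19+16+17 = 96
W → H → Z → S → L → C → W: 12+21+14+16+7+20 = 90
W → H → Z → S → C → L → W: 12+21+14+19+7+17 = 90
W → H → L → Z → C → S → W: 12+23+4+11+19+1 = 70
W → H → L → Z → S → C → W: 12+23+4+14+19+20 = 92
W → H → L → C → Z → S → W: 12+23+7+11+14+1 = 68
W → H → L → C → S → Z → W: 12+23+7+19+14+15 = 90
W → H → L → S → Z → C → W: 12+23+16+14+11+20 = 96
W → H → L → S → C → Z → W: 12+23+16+19+11+15 = 96
W → H → C → Z → L → S → W: 12+16+11+4+16+1 = 60
W → H → C → Z → S → L → W: 12+16+11+14+16+17 = 86
… (46 more)
W → H → C → L → Z → S → W: 12+16+7+4+14+1 = 54  ← best
The minimum is 54.
One optimal route: W → H → C → L → Z → S → W (or its reverse).

54 miles — the shortest possible round trip.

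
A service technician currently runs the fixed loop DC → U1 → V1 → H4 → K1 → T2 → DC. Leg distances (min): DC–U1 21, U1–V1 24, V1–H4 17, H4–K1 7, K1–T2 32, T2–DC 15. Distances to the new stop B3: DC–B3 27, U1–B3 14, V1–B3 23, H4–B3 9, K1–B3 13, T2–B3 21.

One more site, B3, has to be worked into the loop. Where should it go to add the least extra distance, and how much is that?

Adding 2 min by placing B3 on the K1–T2 leg.

Insertion cost between consecutive stops i–j is d(i,B3) + d(B3,j) − d(i,j):
  between DC and U1: 27 + 14 − 21 = 20
  between U1 and V1: 14 + 23 − 24 = 13
  between V1 and H4: 23 + 9 − 17 = 15
  between H4 and K1: 9 + 13 − 7 = 15
  between K1 and T2: 13 + 21 − 32 = 2
  between T2 and DC: 21 + 27 − 15 = 33
Cheapest insertion is between K1 and T2, adding 2.
New total = 116 + 2 = 118.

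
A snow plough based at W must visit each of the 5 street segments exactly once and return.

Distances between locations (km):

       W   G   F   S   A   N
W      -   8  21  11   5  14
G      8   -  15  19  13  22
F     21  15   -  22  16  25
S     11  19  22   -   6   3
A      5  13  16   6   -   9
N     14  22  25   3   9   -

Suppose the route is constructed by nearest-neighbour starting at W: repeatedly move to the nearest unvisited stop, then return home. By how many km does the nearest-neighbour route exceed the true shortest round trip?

W: A=5, G=8, S=11, N=14, F=21 ⇒ A
A: S=6, N=9, G=13, F=16 ⇒ S
S: N=3, G=19, F=22 ⇒ N
N: G=22, F=25 ⇒ G
G: F=15 ⇒ F
NN route W → A → S → N → G → F → W costs 72.
Optimal: W → G → F → S → N → A → W costs 62 (by enumerating all 60 distinct tours).
Excess = 72 − 62 = 10.

10 km longer than the optimal tour.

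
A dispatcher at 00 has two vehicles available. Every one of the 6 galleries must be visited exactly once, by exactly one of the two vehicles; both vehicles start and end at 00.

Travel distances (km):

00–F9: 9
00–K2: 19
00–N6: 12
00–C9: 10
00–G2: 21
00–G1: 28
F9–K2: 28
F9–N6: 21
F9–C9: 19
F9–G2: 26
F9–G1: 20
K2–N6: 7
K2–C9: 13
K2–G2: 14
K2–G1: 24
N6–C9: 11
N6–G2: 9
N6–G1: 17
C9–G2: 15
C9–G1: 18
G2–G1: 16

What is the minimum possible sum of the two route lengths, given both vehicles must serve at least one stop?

95 km — the smallest possible combined total.

Try each way of splitting the stops between the two vehicles (each non-empty) and, for each split, find the best tour for each vehicle:
  {F9} + {K2, N6, C9, G2, G1}: 18 + 77 = 95
  {K2} + {F9, N6, C9, G2, G1}: 38 + 75 = 113
  {F9, K2} + {N6, C9, G2, G1}: 56 + 65 = 121
  {N6} + {F9, K2, C9, G2, G1}: 24 + 82 = 106
  {F9, N6} + {K2, C9, G2, G1}: 42 + 77 = 119
  {K2, N6} + {F9, C9, G2, G1}: 38 + 70 = 108
  … (31 splits in total)
Best: vehicle 1 00 → F9 → 00 = 18; vehicle 2 00 → N6 → K2 → G2 → G1 → C9 → 00 = 77; combined 95.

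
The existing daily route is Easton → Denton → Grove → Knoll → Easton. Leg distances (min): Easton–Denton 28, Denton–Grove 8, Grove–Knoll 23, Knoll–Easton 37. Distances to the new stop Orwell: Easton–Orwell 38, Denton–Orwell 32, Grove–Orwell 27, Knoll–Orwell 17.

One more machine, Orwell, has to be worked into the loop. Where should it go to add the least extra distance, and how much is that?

+18 min — insert Orwell between Knoll and Easton.

Insertion cost between consecutive stops i–j is d(i,Orwell) + d(Orwell,j) − d(i,j):
  between Easton and Denton: 38 + 32 − 28 = 42
  between Denton and Grove: 32 + 27 − 8 = 51
  between Grove and Knoll: 27 + 17 − 23 = 21
  between Knoll and Easton: 17 + 38 − 37 = 18
Cheapest insertion is between Knoll and Easton, adding 18.
New total = 96 + 18 = 114.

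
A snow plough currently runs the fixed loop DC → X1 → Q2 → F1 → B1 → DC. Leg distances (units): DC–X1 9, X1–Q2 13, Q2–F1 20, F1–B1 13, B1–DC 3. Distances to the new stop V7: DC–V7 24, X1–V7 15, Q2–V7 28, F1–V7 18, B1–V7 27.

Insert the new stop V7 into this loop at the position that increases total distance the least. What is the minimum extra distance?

Insertion cost between consecutive stops i–j is d(i,V7) + d(V7,j) − d(i,j):
  between DC and X1: 24 + 15 − 9 = 30
  between X1 and Q2: 15 + 28 − 13 = 30
  between Q2 and F1: 28 + 18 − 20 = 26
  between F1 and B1: 18 + 27 − 13 = 32
  between B1 and DC: 27 + 24 − 3 = 48
Cheapest insertion is between Q2 and F1, adding 26.
New total = 58 + 26 = 84.

+26 — insert V7 between Q2 and F1.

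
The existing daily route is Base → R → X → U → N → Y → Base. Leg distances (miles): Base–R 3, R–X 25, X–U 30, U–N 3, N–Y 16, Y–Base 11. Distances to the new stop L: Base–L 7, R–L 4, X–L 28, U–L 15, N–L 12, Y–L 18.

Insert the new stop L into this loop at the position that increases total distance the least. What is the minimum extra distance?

+7 miles — insert L between R and X.

Insertion cost between consecutive stops i–j is d(i,L) + d(L,j) − d(i,j):
  between Base and R: 7 + 4 − 3 = 8
  between R and X: 4 + 28 − 25 = 7
  between X and U: 28 + 15 − 30 = 13
  between U and N: 15 + 12 − 3 = 24
  between N and Y: 12 + 18 − 16 = 14
  between Y and Base: 18 + 7 − 11 = 14
Cheapest insertion is between R and X, adding 7.
New total = 88 + 7 = 95.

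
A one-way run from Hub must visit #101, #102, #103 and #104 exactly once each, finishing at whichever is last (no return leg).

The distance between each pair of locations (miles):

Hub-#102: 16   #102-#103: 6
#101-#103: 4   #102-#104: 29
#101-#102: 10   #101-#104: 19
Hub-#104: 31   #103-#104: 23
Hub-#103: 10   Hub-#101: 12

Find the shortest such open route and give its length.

45 miles — the minimum one-way total.

There are 4! = 24 possible orderings.
Hub→#101→#102→#103→#104: 12+10+6+23 = 51
Hub→#101→#102→#104→#103: 12+10+29+23 = 74
Hub→#101→#103→#102→#104: 12+4+6+29 = 51
Hub→#101→#103→#104→#102: 12+4+23+29 = 68
Hub→#101→#104→#102→#103: 12+19+29+6 = 66
Hub→#101→#104→#103→#102: 12+19+23+6 = 60
Hub→#102→#101→#103→#104: 16+10+4+23 = 53
Hub→#102→#101→#104→#103: 16+10+19+23 = 68
Hub→#102→#103→#101→#104: 16+6+4+19 = 45
Hub→#102→#103→#104→#101: 16+6+23+19 = 64
Hub→#102→#104→#101→#103: 16+29+19+4 = 68
Hub→#102→#104→#103→#101: 16+29+23+4 = 72
Hub→#103→#101→#102→#104: 10+4+10+29 = 53
Hub→#103→#101→#104→#102: 10+4+19+29 = 62
… (10 more)
The minimum is 45.
One shortest path: Hub → #102 → #103 → #101 → #104.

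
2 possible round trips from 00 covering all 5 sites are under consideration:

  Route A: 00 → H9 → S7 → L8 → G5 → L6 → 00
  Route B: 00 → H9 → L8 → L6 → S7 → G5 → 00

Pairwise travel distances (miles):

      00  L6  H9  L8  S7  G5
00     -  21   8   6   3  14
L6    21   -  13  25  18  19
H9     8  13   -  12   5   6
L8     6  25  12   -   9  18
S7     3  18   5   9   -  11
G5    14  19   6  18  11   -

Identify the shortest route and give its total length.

80 miles — Route A is the shortest.

Route A: 8 + 5 + 9 + 18 + 19 + 21 = 80
Route B: 8 + 12 + 25 + 18 + 11 + 14 = 88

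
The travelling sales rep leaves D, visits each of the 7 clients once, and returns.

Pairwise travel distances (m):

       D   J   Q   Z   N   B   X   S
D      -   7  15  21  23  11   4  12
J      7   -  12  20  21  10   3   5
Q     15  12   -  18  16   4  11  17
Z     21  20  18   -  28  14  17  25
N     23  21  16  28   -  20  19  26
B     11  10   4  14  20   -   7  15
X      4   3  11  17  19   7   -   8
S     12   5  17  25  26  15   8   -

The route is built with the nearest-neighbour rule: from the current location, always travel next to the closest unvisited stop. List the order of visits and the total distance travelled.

From D: distances to unvisited — X=4, J=7, B=11, S=12, Q=15, Z=21, N=23. Nearest is X (4).
From X: distances to unvisited — J=3, B=7, S=8, Q=11, Z=17, N=19. Nearest is J (3).
From J: distances to unvisited — S=5, B=10, Q=12, Z=20, N=21. Nearest is S (5).
From S: distances to unvisited — B=15, Q=17, Z=25, N=26. Nearest is B (15).
From B: distances to unvisited — Q=4, Z=14, N=20. Nearest is Q (4).
From Q: distances to unvisited — N=16, Z=18. Nearest is N (16).
From N: distances to unvisited — Z=28. Nearest is Z (28).
Return Z→D: 21.
Total = 4 + 3 + 5 + 15 + 4 + 16 + 28 + 21 = 96.

96 m along D → X → J → S → B → Q → N → Z → D.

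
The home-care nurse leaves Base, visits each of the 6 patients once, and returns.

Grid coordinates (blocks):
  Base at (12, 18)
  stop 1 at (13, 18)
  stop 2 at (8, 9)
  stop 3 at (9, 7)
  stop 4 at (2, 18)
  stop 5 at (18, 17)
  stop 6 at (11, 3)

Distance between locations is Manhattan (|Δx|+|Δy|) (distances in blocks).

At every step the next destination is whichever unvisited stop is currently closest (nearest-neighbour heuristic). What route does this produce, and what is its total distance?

Total distance 64 blocks via the nearest-neighbour route Base → stop 1 → stop 5 → stop 4 → stop 2 → stop 3 → stop 6 → Base.

Base → [stop 1:1 / stop 5:7 / stop 4:10 / stop 2:13 / stop 3:14 / stop 6:16] → stop 1 (1)
stop 1 → [stop 5:6 / stop 4:11 / stop 2:14 / stop 3:15 / stop 6:17] → stop 5 (6)
stop 5 → [stop 4:17 / stop 2:18 / stop 3:19 / stop 6:21] → stop 4 (17)
stop 4 → [stop 2:15 / stop 3:18 / stop 6:24] → stop 2 (15)
stop 2 → [stop 3:3 / stop 6:9] → stop 3 (3)
stop 3 → [stop 6:6] → stop 6 (6)
Return stop 6→Base: 16.
Total = 1 + 6 + 17 + 15 + 3 + 6 + 16 = 64.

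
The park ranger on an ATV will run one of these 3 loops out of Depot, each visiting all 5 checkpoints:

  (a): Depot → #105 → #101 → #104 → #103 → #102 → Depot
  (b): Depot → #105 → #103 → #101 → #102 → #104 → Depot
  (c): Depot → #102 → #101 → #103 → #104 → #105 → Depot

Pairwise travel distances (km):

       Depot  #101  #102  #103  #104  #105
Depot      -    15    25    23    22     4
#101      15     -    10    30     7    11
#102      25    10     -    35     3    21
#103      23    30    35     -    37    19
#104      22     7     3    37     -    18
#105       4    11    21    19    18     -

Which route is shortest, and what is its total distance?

(a): 4 + 11 + 7 + 37 + 35 + 25 = 119
(b): 4 + 19 + 30 + 10 + 3 + 22 = 88
(c): 25 + 10 + 30 + 37 + 18 + 4 = 124

Shortest is (b), total 88 km.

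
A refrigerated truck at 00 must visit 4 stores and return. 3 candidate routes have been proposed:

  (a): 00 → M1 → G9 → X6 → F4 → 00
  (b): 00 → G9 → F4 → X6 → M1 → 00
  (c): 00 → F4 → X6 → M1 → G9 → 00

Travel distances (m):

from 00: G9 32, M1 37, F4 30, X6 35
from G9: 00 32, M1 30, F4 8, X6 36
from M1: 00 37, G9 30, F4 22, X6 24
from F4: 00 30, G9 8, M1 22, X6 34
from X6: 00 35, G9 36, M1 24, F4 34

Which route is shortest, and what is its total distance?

(a): 37 + 30 + 36 + 34 + 30 = 167
(b): 32 + 8 + 34 + 24 + 37 = 135
(c): 30 + 34 + 24 + 30 + 32 = 150

Shortest is (b), total 135 m.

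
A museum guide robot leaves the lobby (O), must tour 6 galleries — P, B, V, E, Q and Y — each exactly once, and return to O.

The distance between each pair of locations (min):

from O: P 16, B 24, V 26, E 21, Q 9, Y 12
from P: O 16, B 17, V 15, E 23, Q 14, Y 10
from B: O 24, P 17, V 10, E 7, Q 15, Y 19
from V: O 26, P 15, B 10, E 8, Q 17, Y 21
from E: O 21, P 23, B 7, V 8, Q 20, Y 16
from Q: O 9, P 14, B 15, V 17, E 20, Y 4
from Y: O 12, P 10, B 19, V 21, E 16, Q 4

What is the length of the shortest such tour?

O → P → B → V → E → Q → Y → O: 16+17+10+8+20+4+12 = 87
O → P → B → V → E → Y → Q → O: 16+17+10+8+16+4+9 = 80
O → P → B → V → Q → E → Y → O: 16+17+10+17+20+16+12 = 108
O → P → B → V → Q → Y → E → O: 16+17+10+17+4+16+21 = 101
O → P → B → V → Y → E → Q → O: 16+17+10+21+16+20+9 = 109
O → P → B → V → Y → Q → E → O: 16+17+10+21+4+20+21 = 109
O → P → B → E → V → Q → Y → O: 16+17+7+8+17+4+12 = 81
O → P → B → E → V → Y → Q → O: 16+17+7+8+21+4+9 = 82
… (352 more)
O → E → B → V → P → Y → Q → O: 21+7+10+15+10+4+9 = 76  ← best
The minimum is 76.
One optimal route: O → E → B → V → P → Y → Q → O (or its reverse).

76 min — the shortest possible round trip.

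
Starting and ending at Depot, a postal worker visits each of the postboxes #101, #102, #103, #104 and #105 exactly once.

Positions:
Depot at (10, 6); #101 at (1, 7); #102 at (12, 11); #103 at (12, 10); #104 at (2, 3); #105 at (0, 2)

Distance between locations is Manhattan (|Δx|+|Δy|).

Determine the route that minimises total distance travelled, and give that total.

Minimum total distance: 42.

Depot - #101 - #102 - #103 - #104 - #105 - Depot: 10+15+1+17+3+14 = 60
Depot - #101 - #102 - #103 - #105 - #104 - Depot: 10+15+1+20+3+11 = 60
Depot - #101 - #102 - #104 - #103 - #105 - Depot: 10+15+18+17+20+14 = 94
Depot - #101 - #102 - #104 - #105 - #103 - Depot: 10+15+18+3+20+6 = 72
Depot - #101 - #102 - #105 - #103 - #104 - Depot: 10+15+21+20+17+11 = 94
Depot - #101 - #102 - #105 - #104 - #103 - Depot: 10+15+21+3+17+6 = 72
Depot - #101 - #103 - #102 - #104 - #105 - Depot: 10+14+1+18+3+14 = 60
Depot - #101 - #103 - #102 - #105 - #104 - Depot: 10+14+1+21+3+11 = 60
Depot - #101 - #103 - #104 - #102 - #105 - Depot: 10+14+17+18+21+14 = 94
Depot - #101 - #103 - #104 - #105 - #102 - Depot: 10+14+17+3+21+7 = 72
Depot - #101 - #103 - #105 - #102 - #104 - Depot: 10+14+20+21+18+11 = 94
Depot - #101 - #103 - #105 - #104 - #102 - Depot: 10+14+20+3+18+7 = 72
Depot - #101 - #104 - #102 - #103 - #105 - Depot: 10+5+18+1+20+14 = 68
Depot - #101 - #104 - #102 - #105 - #103 - Depot: 10+5+18+21+20+6 = 80
… (46 more)
Depot - #102 - #103 - #101 - #105 - #104 - Depot: 7+1+14+6+3+11 = 42  ← best
The minimum is 42.
One optimal route: Depot → #102 → #103 → #101 → #105 → #104 → Depot (or its reverse).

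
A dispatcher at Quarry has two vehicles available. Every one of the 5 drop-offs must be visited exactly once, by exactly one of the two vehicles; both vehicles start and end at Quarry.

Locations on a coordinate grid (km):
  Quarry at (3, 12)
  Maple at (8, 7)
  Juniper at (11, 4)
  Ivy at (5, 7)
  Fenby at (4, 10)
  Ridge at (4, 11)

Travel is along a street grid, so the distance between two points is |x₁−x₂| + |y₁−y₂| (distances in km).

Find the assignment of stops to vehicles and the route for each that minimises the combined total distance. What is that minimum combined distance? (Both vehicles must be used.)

Check every non-empty split of the stops between the two vehicles; for each half take its own optimal tour:
  {Maple} + {Juniper, Ivy, Fenby, Ridge}: 20 + 32 = 52
  {Juniper} + {Maple, Ivy, Fenby, Ridge}: 32 + 20 = 52
  {Maple, Juniper} + {Ivy, Fenby, Ridge}: 32 + 14 = 46
  {Ivy} + {Maple, Juniper, Fenby, Ridge}: 14 + 32 = 46
  {Maple, Ivy} + {Juniper, Fenby, Ridge}: 20 + 32 = 52
  {Juniper, Ivy} + {Maple, Fenby, Ridge}: 32 + 20 = 52
  … (15 splits in total)
  {Maple, Juniper, Ivy, Fenby} + {Ridge}: 32 + 4 = 36  ← best
Best: vehicle 1 Quarry → Maple → Juniper → Ivy → Fenby → Quarry = 32; vehicle 2 Quarry → Ridge → Quarry = 4; combined 36.

Minimum combined distance: 36 km.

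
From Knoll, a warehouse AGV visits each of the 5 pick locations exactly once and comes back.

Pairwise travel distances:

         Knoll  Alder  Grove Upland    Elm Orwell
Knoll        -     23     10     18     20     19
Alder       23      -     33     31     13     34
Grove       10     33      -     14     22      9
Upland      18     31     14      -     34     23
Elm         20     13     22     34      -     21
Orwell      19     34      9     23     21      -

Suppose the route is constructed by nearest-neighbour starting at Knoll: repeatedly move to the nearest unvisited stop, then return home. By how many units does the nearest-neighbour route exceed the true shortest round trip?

4 longer than the optimal tour.

Knoll: Grove=10, Upland=18, Orwell=19, Elm=20, Alder=23 ⇒ Grove
Grove: Orwell=9, Upland=14, Elm=22, Alder=33 ⇒ Orwell
Orwell: Elm=21, Upland=23, Alder=34 ⇒ Elm
Elm: Alder=13, Upland=34 ⇒ Alder
Alder: Upland=31 ⇒ Upland
NN route Knoll → Grove → Orwell → Elm → Alder → Upland → Knoll costs 102.
Optimal: Knoll → Alder → Elm → Orwell → Grove → Upland → Knoll costs 98 (by enumerating all 60 distinct tours).
Excess = 102 − 98 = 4.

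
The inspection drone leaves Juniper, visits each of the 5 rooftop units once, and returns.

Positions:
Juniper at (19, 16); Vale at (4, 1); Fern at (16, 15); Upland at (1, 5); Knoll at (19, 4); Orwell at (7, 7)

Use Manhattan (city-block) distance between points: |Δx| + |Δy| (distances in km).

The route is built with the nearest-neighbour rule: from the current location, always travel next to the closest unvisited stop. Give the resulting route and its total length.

From Juniper: distances to unvisited — Fern=4, Knoll=12, Orwell=21, Upland=29, Vale=30. Nearest is Fern (4).
From Fern: distances to unvisited — Knoll=14, Orwell=17, Upland=25, Vale=26. Nearest is Knoll (14).
From Knoll: distances to unvisited — Orwell=15, Vale=18, Upland=19. Nearest is Orwell (15).
From Orwell: distances to unvisited — Upland=8, Vale=9. Nearest is Upland (8).
From Upland: distances to unvisited — Vale=7. Nearest is Vale (7).
Return Vale→Juniper: 30.
Total = 4 + 14 + 15 + 8 + 7 + 30 = 78.

78 km along Juniper → Fern → Knoll → Orwell → Upland → Vale → Juniper.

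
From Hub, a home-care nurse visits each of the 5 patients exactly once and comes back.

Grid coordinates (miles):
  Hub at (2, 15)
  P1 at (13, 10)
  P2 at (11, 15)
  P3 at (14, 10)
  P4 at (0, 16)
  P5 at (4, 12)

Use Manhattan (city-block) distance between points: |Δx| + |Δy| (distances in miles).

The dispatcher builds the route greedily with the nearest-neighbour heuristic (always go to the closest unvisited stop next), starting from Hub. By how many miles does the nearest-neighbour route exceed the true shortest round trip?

6 miles longer than the optimal tour.

From Hub: P4=3, P5=5, P2=9, P1=16, P3=17 → choose P4 (3).
From P4: P5=8, P2=12, P1=19, P3=20 → choose P5 (8).
From P5: P2=10, P1=11, P3=12 → choose P2 (10).
From P2: P1=7, P3=8 → choose P1 (7).
From P1: P3=1 → choose P3 (1).
NN route Hub → P4 → P5 → P2 → P1 → P3 → Hub costs 46.
Optimal: Hub → P2 → P1 → P3 → P5 → P4 → Hub costs 40 (by enumerating all 60 distinct tours).
Excess = 46 − 40 = 6.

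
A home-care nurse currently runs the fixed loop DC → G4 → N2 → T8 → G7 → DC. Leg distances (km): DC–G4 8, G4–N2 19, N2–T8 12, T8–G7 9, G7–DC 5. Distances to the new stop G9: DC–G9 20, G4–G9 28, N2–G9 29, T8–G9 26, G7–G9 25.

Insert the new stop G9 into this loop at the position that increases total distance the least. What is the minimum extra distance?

Minimum extra distance: 38 km, inserting G9 between G4 and N2.

Insertion cost between consecutive stops i–j is d(i,G9) + d(G9,j) − d(i,j):
  between DC and G4: 20 + 28 − 8 = 40
  between G4 and N2: 28 + 29 − 19 = 38
  between N2 and T8: 29 + 26 − 12 = 43
  between T8 and G7: 26 + 25 − 9 = 42
  between G7 and DC: 25 + 20 − 5 = 40
Cheapest insertion is between G4 and N2, adding 38.
New total = 53 + 38 = 91.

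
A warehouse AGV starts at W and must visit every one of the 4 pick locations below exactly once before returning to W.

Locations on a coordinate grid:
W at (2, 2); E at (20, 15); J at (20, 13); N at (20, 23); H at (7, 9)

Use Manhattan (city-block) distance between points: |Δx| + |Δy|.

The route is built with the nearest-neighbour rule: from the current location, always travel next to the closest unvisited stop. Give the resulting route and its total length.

Total distance 78 via the nearest-neighbour route W → H → J → E → N → W.

From W: distances to unvisited — H=12, J=29, E=31, N=39. Nearest is H (12).
From H: distances to unvisited — J=17, E=19, N=27. Nearest is J (17).
From J: distances to unvisited — E=2, N=10. Nearest is E (2).
From E: distances to unvisited — N=8. Nearest is N (8).
Return N→W: 39.
Total = 12 + 17 + 2 + 8 + 39 = 78.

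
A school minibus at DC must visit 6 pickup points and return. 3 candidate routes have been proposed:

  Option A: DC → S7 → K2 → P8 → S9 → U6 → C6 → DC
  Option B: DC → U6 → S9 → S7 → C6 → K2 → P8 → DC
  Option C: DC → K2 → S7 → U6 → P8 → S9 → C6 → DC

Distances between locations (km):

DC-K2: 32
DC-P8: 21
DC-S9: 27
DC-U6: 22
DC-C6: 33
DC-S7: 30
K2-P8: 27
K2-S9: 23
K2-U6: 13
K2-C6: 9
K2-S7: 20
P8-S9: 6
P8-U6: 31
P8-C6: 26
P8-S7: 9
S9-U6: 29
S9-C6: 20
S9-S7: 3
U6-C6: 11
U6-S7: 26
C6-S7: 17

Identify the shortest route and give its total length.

128 km — Option B is the shortest.

Option A: 30 + 20 + 27 + 6 + 29 + 11 + 33 = 156
Option B: 22 + 29 + 3 + 17 + 9 + 27 + 21 = 128
Option C: 32 + 20 + 26 + 31 + 6 + 20 + 33 = 168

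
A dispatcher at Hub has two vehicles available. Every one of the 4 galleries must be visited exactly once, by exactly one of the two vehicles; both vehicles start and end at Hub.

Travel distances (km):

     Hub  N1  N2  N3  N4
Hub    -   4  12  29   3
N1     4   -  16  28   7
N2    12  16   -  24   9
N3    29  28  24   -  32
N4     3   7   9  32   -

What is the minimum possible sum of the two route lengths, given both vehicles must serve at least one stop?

73 km — the smallest possible combined total.

Check every non-empty split of the stops between the two vehicles; for each half take its own optimal tour:
  {N1} + {N2, N3, N4}: 8 + 65 = 73
  {N2} + {N1, N3, N4}: 24 + 67 = 91
  {N1, N2} + {N3, N4}: 32 + 64 = 96
  {N3} + {N1, N2, N4}: 58 + 32 = 90
  {N1, N3} + {N2, N4}: 61 + 24 = 85
  {N2, N3} + {N1, N4}: 65 + 14 = 79
  … (7 splits in total)
Best: vehicle 1 Hub → N1 → Hub = 8; vehicle 2 Hub → N3 → N2 → N4 → Hub = 65; combined 73.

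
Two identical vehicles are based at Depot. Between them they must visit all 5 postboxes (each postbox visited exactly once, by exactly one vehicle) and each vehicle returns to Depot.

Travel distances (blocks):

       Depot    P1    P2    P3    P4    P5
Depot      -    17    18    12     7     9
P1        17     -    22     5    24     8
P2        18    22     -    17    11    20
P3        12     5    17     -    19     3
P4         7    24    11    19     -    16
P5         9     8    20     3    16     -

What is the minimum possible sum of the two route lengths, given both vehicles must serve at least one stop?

70 blocks — the smallest possible combined total.

Check every non-empty split of the stops between the two vehicles; for each half take its own optimal tour:
  {P1} + {P2, P3, P4, P5}: 34 + 47 = 81
  {P2} + {P1, P3, P4, P5}: 36 + 48 = 84
  {P1, P2} + {P3, P4, P5}: 57 + 38 = 95
  {P3} + {P1, P2, P4, P5}: 24 + 57 = 81
  {P1, P3} + {P2, P4, P5}: 34 + 47 = 81
  {P2, P3} + {P1, P4, P5}: 47 + 48 = 95
  … (15 splits in total)
  {P2, P4} + {P1, P3, P5}: 36 + 34 = 70  ← best
Best: vehicle 1 Depot → P2 → P4 → Depot = 36; vehicle 2 Depot → P1 → P3 → P5 → Depot = 34; combined 70.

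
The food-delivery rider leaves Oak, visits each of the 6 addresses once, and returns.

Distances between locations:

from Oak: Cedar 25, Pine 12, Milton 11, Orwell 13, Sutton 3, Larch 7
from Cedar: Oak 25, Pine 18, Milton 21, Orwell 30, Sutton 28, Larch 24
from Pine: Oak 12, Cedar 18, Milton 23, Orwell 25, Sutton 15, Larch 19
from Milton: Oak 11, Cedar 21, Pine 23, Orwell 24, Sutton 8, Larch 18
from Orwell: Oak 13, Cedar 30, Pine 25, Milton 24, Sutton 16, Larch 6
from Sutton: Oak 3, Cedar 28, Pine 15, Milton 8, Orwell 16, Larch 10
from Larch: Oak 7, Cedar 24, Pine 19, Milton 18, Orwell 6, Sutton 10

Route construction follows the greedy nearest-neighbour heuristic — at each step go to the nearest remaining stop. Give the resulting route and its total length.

103 along Oak → Sutton → Milton → Larch → Orwell → Pine → Cedar → Oak.

From Oak: distances to unvisited — Sutton=3, Larch=7, Milton=11, Pine=12, Orwell=13, Cedar=25. Nearest is Sutton (3).
From Sutton: distances to unvisited — Milton=8, Larch=10, Pine=15, Orwell=16, Cedar=28. Nearest is Milton (8).
From Milton: distances to unvisited — Larch=18, Cedar=21, Pine=23, Orwell=24. Nearest is Larch (18).
From Larch: distances to unvisited — Orwell=6, Pine=19, Cedar=24. Nearest is Orwell (6).
From Orwell: distances to unvisited — Pine=25, Cedar=30. Nearest is Pine (25).
From Pine: distances to unvisited — Cedar=18. Nearest is Cedar (18).
Return Cedar→Oak: 25.
Total = 3 + 8 + 18 + 6 + 25 + 18 + 25 = 103.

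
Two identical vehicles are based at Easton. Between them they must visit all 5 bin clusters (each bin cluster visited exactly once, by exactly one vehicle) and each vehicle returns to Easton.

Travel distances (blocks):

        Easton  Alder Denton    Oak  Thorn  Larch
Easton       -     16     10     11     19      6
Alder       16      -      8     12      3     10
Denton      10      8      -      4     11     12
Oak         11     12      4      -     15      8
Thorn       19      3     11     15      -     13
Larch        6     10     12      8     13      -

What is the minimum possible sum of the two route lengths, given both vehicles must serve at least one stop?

Check every non-empty split of the stops between the two vehicles; for each half take its own optimal tour:
  {Alder} + {Denton, Oak, Thorn, Larch}: 32 + 45 = 77
  {Denton} + {Alder, Oak, Thorn, Larch}: 20 + 45 = 65
  {Alder, Denton} + {Oak, Thorn, Larch}: 34 + 45 = 79
  {Oak} + {Alder, Denton, Thorn, Larch}: 22 + 40 = 62
  {Alder, Oak} + {Denton, Thorn, Larch}: 39 + 40 = 79
  {Denton, Oak} + {Alder, Thorn, Larch}: 25 + 38 = 63
  … (15 splits in total)
  {Alder, Denton, Oak, Thorn} + {Larch}: 45 + 12 = 57  ← best
Best: vehicle 1 Easton → Alder → Thorn → Denton → Oak → Easton = 45; vehicle 2 Easton → Larch → Easton = 12; combined 57.

Minimum combined distance: 57 blocks.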